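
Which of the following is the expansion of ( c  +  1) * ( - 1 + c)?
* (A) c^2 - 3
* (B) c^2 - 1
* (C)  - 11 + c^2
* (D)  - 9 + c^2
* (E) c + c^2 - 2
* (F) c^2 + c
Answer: B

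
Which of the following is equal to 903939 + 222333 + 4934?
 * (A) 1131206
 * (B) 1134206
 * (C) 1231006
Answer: A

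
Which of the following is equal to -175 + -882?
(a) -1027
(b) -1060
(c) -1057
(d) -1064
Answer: c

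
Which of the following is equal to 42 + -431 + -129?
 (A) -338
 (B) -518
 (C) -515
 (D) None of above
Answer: B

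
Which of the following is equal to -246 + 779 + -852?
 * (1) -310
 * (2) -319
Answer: 2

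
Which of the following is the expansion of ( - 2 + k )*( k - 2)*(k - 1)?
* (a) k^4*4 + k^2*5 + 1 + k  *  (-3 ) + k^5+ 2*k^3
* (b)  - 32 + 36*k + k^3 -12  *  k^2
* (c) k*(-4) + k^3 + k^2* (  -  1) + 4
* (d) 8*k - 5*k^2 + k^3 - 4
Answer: d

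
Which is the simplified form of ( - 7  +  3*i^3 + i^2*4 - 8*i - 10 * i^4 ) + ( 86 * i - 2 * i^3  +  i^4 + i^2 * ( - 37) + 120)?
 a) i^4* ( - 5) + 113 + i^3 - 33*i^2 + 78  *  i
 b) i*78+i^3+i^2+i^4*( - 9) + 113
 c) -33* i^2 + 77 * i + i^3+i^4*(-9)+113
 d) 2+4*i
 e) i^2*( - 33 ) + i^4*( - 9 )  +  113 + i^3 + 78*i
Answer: e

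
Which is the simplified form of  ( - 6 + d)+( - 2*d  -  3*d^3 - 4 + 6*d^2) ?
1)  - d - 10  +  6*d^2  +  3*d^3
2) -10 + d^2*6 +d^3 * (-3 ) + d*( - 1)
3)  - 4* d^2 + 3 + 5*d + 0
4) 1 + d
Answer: 2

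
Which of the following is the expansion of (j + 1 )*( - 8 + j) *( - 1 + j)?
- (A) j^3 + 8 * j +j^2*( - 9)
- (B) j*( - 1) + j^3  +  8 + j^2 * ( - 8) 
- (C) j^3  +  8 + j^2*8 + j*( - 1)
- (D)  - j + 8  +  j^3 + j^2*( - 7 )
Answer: B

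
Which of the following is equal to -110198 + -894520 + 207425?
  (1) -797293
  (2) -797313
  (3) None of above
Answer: 1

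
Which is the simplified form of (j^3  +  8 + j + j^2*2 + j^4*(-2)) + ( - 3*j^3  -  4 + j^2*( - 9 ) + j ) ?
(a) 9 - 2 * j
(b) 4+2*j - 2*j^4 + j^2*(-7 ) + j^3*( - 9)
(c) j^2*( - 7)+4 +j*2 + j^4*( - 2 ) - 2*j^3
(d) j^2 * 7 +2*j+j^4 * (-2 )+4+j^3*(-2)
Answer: c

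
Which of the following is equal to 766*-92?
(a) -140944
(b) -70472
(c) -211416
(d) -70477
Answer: b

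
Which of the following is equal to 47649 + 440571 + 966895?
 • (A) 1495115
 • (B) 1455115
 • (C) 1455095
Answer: B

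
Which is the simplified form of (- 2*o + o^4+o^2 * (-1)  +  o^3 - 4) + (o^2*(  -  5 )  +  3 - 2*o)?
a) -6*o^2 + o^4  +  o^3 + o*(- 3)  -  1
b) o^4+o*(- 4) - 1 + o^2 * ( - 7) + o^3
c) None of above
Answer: c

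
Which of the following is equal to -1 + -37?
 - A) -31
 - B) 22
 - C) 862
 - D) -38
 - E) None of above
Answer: D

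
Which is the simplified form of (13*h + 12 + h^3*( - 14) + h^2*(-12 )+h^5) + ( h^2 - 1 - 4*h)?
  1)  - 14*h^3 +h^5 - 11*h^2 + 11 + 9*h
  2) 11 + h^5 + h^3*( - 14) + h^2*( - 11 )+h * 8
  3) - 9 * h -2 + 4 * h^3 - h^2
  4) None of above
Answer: 1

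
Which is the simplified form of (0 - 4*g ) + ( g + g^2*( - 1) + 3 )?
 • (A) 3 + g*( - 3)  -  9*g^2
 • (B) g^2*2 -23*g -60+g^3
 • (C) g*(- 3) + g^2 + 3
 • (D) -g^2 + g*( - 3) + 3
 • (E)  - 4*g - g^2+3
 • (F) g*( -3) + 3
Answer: D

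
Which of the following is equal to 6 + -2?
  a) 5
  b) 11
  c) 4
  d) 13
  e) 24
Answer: c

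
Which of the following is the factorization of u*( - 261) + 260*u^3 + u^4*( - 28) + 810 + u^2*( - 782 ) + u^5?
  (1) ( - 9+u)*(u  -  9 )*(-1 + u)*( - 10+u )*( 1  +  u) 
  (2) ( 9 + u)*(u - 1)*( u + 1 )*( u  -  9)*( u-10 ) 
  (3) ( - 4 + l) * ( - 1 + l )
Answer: 1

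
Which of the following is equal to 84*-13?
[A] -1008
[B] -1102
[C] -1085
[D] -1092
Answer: D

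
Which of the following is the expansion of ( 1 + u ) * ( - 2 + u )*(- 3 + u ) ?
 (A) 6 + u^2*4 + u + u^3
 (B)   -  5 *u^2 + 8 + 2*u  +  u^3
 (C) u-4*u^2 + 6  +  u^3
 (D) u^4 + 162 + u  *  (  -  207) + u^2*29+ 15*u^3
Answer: C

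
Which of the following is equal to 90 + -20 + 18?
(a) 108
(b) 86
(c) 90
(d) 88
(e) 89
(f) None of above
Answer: d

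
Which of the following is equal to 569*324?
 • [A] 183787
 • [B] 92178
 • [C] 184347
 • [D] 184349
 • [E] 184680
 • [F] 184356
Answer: F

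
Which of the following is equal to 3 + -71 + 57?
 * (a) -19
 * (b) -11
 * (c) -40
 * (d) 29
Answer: b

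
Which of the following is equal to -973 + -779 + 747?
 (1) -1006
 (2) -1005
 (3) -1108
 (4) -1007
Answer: 2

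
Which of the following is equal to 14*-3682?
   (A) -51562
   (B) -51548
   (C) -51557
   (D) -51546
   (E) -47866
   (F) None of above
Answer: B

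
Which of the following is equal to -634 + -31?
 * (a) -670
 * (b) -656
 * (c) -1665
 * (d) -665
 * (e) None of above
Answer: d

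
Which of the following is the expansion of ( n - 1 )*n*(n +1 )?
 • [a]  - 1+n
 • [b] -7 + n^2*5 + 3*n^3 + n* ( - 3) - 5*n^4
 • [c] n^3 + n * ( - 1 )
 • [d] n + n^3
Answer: c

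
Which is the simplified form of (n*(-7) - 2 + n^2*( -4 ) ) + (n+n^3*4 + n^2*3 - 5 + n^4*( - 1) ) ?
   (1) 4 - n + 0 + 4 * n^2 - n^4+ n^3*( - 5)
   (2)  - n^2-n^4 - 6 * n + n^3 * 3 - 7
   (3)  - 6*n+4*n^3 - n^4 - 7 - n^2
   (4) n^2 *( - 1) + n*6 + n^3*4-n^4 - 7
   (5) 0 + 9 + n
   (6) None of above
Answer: 3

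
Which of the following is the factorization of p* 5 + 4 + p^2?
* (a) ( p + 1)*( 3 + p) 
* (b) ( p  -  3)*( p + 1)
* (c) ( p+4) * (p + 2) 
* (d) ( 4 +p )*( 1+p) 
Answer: d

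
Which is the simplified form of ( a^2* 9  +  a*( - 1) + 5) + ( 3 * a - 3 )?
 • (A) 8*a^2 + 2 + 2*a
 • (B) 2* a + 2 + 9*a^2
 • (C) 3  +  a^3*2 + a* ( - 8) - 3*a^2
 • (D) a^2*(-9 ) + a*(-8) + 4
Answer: B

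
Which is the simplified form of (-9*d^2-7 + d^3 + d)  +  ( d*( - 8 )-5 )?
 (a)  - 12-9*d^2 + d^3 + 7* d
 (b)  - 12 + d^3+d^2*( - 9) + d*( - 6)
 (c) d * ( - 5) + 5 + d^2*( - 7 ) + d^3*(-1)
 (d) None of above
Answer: d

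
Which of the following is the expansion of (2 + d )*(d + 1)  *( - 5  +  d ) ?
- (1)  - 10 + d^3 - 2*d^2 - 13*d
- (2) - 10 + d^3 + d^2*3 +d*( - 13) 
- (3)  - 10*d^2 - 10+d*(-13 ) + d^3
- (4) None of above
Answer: 1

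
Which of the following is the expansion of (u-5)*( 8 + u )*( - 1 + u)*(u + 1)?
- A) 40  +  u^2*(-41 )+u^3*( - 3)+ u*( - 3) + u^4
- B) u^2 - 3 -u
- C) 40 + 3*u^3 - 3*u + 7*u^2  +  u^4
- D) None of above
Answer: D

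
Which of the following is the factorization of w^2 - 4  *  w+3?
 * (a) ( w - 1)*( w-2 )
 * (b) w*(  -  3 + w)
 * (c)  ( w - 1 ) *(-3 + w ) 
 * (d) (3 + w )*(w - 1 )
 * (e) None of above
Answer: c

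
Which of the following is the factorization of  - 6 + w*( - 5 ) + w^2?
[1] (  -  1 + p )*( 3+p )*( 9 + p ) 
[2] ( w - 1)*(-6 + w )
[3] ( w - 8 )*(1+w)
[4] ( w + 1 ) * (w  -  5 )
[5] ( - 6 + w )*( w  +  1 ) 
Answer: 5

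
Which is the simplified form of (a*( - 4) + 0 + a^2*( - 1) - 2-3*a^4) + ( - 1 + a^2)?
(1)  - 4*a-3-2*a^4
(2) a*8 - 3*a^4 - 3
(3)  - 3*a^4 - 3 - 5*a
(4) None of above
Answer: 4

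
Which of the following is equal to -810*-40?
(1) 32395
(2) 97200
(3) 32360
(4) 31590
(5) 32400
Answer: 5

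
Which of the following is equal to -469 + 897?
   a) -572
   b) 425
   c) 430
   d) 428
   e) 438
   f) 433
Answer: d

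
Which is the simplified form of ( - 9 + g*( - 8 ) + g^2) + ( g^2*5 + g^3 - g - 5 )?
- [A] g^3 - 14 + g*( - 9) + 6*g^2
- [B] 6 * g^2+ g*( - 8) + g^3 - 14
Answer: A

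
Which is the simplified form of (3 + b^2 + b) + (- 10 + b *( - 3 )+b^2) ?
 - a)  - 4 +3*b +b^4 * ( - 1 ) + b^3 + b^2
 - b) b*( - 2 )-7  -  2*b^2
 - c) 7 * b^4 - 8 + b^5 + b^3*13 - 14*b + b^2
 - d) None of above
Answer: d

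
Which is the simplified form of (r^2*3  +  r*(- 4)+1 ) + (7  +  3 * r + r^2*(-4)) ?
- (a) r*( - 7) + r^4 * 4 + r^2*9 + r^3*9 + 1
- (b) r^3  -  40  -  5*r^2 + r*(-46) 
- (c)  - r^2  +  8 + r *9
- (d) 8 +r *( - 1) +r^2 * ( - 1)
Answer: d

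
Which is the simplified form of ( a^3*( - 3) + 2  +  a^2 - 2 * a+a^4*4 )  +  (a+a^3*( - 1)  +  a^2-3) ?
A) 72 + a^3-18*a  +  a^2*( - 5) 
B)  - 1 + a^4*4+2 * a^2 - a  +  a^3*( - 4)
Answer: B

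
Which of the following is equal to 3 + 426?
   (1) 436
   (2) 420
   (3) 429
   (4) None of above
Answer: 3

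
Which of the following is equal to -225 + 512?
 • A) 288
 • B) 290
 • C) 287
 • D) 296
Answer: C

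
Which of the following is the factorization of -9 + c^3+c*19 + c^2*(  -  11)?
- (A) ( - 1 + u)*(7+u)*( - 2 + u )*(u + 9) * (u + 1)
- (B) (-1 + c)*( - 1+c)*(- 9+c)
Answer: B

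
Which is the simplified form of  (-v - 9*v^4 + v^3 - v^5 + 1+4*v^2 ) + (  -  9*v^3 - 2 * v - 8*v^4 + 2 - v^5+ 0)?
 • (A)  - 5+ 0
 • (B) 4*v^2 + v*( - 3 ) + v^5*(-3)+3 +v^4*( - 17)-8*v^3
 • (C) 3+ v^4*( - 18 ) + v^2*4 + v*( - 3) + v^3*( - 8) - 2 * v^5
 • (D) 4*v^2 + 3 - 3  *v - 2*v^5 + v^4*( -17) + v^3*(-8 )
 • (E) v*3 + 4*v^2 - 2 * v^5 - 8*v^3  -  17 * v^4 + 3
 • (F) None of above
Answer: D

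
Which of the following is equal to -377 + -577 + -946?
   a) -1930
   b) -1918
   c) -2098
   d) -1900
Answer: d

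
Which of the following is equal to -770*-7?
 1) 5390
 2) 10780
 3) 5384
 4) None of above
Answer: 1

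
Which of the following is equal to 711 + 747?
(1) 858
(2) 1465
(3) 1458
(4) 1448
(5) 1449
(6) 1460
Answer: 3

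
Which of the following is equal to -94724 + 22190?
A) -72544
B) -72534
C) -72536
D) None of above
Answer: B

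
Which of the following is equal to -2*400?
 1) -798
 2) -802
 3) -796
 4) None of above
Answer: 4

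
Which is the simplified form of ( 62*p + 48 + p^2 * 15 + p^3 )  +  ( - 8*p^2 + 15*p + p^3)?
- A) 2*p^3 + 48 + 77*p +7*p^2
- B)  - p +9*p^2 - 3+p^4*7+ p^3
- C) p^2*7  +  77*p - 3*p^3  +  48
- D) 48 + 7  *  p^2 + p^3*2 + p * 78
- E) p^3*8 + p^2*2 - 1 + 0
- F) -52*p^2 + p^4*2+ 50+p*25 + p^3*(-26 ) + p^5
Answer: A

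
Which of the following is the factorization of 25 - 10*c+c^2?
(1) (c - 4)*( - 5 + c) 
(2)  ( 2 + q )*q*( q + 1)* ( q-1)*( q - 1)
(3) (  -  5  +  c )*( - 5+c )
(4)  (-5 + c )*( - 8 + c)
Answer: 3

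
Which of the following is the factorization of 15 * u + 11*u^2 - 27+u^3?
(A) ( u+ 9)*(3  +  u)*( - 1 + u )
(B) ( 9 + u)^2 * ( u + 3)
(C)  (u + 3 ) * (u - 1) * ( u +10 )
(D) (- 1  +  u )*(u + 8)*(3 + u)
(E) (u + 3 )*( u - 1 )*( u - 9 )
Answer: A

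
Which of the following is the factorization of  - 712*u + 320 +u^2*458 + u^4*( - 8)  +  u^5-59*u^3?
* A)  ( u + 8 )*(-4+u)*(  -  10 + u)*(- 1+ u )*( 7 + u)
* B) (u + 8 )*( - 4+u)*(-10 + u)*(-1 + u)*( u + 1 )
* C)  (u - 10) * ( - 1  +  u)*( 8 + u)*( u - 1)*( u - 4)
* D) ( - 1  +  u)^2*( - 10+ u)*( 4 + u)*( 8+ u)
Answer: C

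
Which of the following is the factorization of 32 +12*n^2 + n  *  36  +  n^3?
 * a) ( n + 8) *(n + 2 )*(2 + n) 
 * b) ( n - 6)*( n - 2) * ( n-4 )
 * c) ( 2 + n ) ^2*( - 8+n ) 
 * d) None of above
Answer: a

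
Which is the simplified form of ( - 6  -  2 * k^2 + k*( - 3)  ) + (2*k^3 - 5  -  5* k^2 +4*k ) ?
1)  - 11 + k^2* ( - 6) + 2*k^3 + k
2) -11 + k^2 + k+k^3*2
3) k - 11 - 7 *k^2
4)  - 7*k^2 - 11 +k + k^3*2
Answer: 4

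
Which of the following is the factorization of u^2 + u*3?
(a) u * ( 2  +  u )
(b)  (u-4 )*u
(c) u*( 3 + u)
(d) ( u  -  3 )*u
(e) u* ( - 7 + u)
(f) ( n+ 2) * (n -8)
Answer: c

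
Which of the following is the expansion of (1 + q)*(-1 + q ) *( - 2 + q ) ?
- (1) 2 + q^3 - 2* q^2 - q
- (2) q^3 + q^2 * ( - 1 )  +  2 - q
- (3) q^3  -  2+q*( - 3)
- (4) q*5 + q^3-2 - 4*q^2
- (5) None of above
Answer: 1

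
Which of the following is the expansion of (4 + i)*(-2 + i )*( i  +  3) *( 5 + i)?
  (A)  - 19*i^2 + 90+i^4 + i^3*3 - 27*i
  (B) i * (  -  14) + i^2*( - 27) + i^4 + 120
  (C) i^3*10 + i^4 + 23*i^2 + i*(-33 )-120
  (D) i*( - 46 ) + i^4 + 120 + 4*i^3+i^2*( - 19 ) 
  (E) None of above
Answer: E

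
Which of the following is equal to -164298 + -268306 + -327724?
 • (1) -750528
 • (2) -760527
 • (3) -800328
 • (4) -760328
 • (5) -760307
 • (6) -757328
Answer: 4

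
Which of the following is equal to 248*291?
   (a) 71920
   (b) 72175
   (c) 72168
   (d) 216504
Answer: c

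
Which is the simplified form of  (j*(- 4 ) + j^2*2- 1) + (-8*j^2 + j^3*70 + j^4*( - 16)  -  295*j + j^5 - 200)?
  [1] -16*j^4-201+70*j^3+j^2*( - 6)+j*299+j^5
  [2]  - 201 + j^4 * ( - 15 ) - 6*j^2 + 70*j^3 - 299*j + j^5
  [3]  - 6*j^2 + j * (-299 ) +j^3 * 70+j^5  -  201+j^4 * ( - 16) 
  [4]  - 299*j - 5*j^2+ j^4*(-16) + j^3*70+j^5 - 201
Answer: 3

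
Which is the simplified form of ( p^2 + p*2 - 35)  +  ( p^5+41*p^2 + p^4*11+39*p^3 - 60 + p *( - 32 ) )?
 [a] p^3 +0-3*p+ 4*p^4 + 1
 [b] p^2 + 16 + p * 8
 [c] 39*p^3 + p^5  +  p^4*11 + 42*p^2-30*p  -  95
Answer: c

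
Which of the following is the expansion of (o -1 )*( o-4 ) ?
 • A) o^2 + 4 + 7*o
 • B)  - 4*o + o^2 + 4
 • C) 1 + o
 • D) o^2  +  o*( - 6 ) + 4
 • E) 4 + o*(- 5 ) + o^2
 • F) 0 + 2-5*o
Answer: E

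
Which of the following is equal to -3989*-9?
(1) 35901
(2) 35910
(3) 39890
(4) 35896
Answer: 1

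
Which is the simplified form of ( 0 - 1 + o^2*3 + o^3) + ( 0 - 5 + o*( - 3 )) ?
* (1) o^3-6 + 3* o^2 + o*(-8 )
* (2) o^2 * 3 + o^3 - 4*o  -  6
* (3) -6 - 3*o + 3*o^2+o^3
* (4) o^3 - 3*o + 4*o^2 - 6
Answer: 3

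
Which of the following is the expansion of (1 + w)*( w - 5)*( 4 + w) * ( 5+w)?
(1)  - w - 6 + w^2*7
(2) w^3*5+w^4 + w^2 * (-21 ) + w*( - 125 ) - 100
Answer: 2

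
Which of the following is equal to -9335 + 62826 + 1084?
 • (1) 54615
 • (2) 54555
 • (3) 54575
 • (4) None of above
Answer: 3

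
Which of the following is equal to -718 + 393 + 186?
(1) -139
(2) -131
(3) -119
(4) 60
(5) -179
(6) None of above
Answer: 1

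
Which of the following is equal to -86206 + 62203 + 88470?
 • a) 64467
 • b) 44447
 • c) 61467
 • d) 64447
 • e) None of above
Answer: a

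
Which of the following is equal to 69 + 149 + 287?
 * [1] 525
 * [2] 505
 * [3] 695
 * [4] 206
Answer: 2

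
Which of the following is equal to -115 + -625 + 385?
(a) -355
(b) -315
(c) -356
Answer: a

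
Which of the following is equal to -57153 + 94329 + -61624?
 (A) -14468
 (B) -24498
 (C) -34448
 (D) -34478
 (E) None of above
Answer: E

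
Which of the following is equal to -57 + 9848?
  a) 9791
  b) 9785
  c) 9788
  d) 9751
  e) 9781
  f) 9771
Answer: a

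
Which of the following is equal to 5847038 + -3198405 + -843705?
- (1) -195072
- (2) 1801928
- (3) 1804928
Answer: 3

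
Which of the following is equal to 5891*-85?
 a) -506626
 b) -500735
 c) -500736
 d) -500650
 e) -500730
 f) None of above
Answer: b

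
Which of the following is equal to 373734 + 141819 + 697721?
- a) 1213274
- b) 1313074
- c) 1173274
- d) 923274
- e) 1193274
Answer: a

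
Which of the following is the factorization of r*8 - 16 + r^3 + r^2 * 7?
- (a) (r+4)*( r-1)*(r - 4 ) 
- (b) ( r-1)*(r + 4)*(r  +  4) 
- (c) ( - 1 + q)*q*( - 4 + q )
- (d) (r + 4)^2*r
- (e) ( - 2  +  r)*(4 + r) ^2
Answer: b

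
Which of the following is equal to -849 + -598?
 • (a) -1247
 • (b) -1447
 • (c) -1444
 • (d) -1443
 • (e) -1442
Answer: b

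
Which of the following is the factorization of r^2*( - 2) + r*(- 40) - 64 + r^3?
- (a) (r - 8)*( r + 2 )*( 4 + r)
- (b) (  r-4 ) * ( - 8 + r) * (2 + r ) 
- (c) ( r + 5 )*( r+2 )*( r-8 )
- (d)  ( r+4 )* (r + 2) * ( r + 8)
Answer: a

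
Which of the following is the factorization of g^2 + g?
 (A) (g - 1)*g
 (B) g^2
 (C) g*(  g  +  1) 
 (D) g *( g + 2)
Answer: C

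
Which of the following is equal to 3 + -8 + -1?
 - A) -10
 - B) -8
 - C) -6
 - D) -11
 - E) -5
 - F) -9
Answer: C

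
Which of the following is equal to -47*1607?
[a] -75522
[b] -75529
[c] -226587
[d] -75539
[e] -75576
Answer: b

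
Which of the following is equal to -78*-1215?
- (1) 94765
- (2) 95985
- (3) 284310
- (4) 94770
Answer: 4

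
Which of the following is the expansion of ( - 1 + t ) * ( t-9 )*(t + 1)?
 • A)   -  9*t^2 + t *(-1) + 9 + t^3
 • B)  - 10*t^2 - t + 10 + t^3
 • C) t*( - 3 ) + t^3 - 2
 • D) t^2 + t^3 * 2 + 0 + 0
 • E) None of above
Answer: A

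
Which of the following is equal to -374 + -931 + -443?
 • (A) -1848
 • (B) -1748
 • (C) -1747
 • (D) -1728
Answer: B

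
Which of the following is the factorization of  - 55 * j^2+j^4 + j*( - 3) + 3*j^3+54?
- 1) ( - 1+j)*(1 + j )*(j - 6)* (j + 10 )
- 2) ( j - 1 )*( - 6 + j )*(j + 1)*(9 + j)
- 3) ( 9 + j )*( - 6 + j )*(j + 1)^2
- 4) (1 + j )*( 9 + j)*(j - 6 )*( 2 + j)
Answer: 2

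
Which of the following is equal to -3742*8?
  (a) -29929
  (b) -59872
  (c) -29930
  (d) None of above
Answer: d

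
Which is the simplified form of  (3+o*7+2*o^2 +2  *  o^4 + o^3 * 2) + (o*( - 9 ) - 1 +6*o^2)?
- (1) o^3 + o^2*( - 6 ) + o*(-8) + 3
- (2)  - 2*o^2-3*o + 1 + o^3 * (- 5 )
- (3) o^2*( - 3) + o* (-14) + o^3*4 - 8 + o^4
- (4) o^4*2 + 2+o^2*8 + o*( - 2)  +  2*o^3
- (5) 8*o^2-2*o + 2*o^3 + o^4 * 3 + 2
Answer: 4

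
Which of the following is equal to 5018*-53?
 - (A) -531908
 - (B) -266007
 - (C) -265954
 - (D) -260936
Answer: C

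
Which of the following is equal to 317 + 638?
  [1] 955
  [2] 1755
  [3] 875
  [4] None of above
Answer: 1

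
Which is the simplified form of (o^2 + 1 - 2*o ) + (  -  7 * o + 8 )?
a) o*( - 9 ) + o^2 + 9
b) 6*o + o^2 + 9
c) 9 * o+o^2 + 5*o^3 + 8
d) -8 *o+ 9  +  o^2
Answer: a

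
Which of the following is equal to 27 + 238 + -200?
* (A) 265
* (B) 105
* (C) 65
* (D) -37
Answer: C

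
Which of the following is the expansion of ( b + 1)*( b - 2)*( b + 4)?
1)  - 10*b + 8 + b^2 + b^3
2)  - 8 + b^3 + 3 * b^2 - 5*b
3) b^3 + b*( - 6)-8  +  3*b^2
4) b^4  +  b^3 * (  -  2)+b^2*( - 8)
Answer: 3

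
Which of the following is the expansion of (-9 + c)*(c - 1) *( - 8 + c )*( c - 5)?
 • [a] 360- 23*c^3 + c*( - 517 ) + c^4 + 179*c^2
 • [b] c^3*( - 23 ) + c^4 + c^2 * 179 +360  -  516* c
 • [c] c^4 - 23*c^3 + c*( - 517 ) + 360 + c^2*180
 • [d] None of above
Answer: a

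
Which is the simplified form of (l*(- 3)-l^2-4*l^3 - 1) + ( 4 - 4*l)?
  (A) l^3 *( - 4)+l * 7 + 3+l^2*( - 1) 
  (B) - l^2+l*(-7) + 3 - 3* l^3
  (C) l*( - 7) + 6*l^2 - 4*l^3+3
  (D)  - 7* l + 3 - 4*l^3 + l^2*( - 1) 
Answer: D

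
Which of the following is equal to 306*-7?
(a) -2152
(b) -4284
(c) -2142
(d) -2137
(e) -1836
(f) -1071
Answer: c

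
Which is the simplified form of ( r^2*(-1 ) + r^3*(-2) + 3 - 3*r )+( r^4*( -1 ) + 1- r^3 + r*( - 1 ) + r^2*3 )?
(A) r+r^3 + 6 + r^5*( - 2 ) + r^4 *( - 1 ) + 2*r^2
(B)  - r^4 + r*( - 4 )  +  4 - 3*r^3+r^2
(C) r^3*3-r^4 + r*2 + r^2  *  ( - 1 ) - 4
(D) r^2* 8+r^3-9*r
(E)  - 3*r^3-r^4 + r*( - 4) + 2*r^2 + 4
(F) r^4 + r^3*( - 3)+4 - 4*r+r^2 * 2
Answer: E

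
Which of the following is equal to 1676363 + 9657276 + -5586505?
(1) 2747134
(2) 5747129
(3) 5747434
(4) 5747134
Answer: 4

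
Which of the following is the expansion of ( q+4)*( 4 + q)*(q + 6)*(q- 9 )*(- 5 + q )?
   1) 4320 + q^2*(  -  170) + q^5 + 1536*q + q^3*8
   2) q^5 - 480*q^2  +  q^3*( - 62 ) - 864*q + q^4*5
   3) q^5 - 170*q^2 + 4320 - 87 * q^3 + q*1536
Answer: 3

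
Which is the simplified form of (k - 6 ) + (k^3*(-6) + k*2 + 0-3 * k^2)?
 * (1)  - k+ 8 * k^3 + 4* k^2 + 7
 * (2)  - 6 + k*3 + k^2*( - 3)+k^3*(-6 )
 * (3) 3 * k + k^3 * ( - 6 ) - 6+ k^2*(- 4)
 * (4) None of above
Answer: 2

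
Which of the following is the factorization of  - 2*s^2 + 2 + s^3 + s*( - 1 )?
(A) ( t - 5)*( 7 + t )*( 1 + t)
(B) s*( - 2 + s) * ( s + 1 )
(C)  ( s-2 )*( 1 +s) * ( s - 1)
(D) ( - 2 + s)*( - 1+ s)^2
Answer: C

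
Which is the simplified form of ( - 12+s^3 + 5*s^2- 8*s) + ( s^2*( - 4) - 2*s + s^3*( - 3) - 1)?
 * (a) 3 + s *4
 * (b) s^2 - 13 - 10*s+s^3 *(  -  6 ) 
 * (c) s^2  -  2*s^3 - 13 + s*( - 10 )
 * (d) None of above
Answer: c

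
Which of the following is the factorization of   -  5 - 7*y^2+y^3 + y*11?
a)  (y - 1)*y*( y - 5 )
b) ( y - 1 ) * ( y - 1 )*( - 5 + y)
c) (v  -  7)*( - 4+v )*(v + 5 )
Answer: b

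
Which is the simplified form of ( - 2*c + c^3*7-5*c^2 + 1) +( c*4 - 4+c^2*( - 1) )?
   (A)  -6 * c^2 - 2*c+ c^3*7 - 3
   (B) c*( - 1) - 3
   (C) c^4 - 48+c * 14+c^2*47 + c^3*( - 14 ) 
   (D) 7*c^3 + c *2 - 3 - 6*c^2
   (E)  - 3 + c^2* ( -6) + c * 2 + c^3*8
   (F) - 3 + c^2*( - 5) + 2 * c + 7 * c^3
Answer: D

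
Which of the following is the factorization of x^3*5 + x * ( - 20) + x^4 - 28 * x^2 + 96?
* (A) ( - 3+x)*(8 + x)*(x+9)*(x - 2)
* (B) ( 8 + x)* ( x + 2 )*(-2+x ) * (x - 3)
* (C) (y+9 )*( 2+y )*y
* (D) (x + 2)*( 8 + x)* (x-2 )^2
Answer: B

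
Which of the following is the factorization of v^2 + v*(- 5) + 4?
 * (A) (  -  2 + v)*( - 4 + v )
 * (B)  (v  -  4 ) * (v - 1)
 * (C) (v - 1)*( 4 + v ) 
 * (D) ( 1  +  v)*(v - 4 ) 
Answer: B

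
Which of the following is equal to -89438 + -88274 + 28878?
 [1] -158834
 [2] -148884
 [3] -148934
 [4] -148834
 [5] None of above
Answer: 4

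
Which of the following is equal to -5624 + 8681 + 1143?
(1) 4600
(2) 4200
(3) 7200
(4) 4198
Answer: 2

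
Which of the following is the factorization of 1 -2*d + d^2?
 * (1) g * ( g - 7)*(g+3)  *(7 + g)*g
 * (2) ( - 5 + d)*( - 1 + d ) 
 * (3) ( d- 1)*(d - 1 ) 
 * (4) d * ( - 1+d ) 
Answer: 3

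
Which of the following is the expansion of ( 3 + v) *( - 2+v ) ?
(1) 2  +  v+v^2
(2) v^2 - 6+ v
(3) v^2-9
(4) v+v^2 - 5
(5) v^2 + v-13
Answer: 2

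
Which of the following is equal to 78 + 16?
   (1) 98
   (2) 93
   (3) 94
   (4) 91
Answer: 3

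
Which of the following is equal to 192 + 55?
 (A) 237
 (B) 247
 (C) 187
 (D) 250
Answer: B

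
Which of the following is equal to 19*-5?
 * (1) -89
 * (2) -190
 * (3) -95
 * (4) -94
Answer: 3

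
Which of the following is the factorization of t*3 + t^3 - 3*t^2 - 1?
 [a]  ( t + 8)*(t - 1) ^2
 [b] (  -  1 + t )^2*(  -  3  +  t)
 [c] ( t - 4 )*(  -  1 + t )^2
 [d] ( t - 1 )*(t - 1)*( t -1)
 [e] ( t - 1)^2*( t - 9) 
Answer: d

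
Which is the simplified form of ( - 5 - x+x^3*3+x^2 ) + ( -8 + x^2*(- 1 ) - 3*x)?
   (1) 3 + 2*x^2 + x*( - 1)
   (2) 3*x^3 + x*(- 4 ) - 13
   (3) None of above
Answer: 2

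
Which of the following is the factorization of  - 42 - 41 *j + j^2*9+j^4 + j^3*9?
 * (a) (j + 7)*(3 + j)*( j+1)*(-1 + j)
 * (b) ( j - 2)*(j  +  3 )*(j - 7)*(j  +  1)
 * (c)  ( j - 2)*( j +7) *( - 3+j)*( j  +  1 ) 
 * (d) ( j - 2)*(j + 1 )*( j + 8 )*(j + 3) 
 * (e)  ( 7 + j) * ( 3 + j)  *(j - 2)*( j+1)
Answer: e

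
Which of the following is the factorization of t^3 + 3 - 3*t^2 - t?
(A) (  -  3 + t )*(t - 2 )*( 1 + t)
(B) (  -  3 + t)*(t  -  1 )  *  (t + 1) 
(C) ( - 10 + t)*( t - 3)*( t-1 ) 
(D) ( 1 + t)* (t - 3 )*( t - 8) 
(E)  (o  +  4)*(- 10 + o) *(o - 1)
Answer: B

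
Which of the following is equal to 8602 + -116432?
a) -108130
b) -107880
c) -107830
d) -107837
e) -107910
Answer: c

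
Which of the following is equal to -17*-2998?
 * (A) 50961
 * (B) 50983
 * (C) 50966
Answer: C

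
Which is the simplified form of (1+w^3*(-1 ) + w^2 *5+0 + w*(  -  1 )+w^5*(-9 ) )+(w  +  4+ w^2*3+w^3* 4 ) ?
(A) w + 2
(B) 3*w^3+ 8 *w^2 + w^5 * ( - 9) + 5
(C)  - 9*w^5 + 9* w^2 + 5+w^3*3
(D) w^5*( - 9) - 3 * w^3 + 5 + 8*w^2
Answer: B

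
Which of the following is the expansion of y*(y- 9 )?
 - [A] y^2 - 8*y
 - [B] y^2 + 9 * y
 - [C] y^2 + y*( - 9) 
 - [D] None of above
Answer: C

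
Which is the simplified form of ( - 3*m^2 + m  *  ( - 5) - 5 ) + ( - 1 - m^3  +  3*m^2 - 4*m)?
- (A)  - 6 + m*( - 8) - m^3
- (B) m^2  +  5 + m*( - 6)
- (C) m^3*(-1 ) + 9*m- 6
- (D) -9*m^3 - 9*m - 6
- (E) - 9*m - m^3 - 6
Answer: E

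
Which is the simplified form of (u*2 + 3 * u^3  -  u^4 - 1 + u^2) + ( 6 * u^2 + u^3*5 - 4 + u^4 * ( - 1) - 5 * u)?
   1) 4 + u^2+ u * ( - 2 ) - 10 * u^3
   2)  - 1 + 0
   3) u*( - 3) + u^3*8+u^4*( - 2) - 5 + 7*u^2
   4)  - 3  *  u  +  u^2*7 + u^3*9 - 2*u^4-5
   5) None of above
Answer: 3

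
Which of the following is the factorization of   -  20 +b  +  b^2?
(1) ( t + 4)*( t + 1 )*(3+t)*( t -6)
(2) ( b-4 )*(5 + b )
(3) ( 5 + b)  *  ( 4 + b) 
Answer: 2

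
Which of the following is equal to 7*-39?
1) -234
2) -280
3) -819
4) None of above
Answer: 4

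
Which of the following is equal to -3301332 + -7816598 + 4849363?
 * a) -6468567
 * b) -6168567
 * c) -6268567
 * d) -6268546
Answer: c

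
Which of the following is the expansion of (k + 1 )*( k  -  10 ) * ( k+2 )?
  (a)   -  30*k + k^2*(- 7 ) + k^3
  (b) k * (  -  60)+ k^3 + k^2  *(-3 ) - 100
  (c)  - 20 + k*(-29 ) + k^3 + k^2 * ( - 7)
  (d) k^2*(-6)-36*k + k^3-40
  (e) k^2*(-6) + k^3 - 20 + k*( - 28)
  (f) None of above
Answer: f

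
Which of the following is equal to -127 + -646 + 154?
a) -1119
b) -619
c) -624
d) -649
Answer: b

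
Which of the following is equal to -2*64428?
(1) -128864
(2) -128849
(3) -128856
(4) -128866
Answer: 3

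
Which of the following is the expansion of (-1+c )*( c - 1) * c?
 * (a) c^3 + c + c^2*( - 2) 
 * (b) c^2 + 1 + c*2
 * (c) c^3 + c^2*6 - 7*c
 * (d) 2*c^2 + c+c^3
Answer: a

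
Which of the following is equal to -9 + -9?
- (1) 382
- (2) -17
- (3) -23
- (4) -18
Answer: 4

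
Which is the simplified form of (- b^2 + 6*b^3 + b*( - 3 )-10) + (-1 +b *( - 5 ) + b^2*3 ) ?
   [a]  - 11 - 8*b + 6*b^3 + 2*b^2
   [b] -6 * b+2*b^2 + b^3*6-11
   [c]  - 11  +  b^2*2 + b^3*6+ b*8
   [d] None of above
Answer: a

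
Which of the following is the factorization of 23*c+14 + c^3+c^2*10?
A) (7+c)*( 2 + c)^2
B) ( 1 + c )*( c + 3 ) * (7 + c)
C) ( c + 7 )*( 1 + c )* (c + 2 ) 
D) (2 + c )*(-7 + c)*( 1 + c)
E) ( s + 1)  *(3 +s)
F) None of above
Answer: C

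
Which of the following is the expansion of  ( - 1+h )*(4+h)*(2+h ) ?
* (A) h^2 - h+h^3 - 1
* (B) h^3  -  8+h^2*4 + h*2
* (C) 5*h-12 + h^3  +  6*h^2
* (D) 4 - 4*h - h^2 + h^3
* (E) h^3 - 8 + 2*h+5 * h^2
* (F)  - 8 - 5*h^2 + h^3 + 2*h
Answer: E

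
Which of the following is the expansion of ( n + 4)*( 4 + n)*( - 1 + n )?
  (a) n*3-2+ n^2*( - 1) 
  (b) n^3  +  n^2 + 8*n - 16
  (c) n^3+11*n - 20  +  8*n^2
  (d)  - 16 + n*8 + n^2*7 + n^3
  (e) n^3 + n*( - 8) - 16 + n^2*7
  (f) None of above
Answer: d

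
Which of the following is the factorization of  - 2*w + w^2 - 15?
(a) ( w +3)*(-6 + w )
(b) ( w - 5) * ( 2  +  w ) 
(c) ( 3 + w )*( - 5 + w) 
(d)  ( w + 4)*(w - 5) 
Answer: c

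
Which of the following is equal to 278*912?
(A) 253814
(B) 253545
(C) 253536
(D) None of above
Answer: C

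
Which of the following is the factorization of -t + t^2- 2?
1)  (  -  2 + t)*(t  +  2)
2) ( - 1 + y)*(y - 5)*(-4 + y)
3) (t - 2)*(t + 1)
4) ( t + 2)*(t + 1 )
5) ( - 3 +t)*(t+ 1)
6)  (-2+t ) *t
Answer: 3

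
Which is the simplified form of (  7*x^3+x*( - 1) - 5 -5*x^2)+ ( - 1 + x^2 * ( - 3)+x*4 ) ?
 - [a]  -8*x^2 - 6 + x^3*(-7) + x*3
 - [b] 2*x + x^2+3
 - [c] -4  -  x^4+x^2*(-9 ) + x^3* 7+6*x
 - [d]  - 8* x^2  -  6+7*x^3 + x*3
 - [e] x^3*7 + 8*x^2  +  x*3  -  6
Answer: d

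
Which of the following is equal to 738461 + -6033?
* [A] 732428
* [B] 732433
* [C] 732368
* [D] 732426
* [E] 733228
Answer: A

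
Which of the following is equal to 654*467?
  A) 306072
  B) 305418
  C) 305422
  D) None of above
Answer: B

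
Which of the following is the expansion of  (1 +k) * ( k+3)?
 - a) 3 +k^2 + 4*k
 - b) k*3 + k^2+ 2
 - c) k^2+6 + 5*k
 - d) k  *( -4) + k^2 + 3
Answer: a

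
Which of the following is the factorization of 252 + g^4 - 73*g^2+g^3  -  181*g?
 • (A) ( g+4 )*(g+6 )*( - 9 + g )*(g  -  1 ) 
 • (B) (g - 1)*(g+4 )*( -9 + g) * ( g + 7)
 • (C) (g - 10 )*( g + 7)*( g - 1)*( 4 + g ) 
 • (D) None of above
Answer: B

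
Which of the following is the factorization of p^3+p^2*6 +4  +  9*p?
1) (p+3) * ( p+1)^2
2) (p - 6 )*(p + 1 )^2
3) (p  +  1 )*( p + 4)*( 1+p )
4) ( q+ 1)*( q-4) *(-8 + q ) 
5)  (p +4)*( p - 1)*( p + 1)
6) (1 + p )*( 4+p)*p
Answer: 3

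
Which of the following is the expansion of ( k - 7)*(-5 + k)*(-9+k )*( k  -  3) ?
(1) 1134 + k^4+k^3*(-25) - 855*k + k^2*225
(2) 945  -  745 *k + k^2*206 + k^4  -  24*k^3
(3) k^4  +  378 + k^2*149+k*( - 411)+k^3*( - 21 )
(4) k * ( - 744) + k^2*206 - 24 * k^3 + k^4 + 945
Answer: 4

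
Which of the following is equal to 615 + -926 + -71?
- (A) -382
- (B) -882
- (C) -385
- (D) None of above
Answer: A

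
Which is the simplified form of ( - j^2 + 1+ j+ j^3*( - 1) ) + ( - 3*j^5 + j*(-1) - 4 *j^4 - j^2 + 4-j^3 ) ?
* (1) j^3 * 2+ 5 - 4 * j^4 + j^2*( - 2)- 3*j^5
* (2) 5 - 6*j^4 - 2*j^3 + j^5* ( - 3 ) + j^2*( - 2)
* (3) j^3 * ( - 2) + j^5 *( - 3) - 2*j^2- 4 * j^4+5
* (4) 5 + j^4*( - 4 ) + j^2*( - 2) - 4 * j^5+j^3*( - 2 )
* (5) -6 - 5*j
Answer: 3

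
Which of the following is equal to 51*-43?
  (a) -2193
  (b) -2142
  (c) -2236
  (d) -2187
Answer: a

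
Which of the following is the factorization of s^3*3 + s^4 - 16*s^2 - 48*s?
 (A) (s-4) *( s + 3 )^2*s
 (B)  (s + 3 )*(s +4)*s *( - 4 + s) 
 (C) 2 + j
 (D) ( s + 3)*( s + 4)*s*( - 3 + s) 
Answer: B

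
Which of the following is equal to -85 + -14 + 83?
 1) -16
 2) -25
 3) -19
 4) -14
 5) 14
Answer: 1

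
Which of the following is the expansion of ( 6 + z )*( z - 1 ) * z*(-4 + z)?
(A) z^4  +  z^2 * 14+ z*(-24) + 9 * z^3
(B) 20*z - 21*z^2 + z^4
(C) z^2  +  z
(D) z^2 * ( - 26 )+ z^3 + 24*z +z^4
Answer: D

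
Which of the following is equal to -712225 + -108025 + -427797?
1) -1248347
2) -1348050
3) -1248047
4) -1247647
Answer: 3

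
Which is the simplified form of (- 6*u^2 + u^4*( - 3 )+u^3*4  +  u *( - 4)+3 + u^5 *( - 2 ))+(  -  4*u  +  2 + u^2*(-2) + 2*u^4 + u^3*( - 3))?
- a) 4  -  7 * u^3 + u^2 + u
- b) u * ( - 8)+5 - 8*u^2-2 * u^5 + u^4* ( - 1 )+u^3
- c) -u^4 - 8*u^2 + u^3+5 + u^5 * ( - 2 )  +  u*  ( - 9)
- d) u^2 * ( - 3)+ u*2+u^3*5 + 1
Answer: b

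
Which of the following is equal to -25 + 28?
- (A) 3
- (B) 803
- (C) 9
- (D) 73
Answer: A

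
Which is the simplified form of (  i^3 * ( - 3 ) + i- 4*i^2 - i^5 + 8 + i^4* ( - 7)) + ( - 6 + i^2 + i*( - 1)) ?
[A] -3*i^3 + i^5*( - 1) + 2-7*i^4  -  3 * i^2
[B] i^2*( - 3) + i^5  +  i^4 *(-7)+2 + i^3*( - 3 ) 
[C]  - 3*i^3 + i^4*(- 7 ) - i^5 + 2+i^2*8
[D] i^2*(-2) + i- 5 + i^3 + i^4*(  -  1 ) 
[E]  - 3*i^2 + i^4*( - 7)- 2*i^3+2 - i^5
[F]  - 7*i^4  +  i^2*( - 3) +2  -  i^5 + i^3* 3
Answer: A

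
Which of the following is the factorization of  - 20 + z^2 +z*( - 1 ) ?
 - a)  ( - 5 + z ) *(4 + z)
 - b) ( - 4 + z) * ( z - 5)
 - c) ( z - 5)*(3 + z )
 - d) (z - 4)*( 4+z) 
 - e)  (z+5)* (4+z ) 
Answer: a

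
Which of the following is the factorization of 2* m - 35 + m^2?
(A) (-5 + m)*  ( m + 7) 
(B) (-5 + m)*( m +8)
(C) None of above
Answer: A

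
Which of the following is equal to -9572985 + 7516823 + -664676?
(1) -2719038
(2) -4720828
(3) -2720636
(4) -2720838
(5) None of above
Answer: 4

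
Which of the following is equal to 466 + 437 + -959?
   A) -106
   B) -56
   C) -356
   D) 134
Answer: B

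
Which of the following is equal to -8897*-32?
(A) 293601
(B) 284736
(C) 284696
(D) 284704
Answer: D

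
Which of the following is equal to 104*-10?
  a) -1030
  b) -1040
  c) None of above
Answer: b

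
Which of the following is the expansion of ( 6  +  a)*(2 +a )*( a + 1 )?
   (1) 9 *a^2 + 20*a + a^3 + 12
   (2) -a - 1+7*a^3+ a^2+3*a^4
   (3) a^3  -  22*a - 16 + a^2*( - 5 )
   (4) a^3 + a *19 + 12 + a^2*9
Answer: 1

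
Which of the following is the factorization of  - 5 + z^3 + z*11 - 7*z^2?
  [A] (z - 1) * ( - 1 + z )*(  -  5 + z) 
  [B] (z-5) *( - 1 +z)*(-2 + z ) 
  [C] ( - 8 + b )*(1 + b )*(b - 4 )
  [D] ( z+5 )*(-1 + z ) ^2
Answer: A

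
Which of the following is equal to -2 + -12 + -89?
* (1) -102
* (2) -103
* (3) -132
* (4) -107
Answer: 2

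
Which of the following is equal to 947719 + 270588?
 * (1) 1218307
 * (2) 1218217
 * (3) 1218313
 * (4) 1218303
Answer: 1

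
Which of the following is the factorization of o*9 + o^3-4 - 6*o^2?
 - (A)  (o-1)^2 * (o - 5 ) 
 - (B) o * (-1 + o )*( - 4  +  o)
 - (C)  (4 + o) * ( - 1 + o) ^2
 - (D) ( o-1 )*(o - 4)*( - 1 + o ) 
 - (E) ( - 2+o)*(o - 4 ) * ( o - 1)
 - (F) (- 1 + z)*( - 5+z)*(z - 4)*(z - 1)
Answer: D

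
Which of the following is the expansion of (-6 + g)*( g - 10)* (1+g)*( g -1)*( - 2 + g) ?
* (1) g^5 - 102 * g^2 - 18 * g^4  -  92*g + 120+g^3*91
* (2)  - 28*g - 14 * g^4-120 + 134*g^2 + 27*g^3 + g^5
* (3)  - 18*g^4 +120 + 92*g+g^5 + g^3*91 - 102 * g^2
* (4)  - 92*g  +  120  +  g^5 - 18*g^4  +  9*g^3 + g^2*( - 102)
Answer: 1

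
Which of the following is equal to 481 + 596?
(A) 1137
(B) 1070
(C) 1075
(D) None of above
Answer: D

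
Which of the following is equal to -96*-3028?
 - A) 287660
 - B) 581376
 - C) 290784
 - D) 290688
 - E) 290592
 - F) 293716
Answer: D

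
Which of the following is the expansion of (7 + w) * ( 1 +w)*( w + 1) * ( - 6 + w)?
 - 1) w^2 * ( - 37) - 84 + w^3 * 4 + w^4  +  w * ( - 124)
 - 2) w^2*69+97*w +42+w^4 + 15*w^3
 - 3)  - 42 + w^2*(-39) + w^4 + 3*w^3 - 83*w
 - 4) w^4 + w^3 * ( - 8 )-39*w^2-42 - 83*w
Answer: 3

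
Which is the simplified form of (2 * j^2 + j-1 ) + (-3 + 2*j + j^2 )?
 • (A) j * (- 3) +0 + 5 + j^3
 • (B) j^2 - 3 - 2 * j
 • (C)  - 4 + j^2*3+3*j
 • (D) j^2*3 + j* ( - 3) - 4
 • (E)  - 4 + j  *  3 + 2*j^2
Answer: C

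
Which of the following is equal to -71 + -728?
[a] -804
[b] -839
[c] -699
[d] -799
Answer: d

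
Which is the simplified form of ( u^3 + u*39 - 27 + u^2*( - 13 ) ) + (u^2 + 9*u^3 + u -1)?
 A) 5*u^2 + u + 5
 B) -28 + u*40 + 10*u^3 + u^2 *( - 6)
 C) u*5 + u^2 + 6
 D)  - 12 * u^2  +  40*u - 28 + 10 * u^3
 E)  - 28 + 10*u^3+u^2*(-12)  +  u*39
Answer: D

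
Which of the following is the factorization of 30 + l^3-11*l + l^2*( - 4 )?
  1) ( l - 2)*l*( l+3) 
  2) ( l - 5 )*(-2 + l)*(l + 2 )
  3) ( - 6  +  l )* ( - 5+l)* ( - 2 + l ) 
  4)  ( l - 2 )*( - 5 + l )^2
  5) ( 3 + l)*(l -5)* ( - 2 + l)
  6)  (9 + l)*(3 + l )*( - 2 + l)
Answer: 5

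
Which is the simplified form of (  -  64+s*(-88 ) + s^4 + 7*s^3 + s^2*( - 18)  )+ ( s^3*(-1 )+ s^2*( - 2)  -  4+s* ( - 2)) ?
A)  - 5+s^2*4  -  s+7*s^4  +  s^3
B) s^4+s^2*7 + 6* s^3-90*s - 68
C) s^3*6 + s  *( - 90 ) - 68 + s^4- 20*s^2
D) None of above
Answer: C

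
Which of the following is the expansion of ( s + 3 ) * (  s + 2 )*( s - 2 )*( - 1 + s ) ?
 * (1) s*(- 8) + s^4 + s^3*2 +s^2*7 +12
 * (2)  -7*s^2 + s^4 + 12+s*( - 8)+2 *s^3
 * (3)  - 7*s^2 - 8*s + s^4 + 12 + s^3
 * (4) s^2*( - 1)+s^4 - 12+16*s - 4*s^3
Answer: 2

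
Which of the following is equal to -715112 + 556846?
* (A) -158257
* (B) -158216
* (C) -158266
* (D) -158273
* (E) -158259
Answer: C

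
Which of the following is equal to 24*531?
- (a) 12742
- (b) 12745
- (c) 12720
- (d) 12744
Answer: d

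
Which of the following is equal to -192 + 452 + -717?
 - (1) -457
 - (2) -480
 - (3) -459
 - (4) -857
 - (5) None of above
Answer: 1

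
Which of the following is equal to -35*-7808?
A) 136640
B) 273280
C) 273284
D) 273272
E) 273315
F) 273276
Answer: B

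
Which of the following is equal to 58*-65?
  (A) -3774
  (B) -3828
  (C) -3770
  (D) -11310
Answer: C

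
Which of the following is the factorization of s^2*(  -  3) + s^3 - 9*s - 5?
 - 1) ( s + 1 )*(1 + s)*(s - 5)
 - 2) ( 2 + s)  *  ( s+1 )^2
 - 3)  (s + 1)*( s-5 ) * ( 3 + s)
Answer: 1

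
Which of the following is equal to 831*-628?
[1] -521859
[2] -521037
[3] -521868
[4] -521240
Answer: 3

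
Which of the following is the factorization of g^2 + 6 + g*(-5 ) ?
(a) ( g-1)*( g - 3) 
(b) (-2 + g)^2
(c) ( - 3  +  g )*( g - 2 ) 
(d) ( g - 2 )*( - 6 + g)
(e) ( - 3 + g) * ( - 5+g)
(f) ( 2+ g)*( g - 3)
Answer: c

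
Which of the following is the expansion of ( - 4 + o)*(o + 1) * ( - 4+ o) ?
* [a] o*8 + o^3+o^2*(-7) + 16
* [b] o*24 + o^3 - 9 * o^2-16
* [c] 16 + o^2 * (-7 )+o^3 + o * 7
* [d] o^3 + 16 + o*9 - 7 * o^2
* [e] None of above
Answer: a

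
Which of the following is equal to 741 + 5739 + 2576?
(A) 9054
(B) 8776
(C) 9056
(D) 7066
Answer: C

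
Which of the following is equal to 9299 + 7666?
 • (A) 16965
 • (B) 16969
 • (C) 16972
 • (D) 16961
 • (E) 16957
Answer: A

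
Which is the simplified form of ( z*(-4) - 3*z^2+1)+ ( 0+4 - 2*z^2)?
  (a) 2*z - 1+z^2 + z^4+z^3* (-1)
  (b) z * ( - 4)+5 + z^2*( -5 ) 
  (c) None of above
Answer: b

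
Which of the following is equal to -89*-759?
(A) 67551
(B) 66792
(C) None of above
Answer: A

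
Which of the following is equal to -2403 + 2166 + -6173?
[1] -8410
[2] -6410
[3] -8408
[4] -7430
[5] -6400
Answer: 2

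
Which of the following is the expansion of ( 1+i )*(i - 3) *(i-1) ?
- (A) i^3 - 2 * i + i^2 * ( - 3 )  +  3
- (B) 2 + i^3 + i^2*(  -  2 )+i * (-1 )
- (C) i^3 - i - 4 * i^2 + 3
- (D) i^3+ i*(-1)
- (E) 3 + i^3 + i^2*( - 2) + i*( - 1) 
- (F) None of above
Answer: F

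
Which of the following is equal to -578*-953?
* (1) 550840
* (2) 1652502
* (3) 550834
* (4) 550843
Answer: 3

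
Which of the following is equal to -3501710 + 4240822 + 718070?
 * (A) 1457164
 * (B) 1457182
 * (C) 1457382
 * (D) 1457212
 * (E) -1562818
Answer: B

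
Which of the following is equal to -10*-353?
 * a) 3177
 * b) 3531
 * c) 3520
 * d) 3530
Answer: d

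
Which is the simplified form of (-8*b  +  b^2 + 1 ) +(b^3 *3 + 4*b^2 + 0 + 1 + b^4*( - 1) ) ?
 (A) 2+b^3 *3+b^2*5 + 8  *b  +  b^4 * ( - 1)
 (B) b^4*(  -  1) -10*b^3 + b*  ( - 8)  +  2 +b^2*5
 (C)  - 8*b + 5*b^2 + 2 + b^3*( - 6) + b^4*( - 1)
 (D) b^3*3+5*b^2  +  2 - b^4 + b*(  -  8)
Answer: D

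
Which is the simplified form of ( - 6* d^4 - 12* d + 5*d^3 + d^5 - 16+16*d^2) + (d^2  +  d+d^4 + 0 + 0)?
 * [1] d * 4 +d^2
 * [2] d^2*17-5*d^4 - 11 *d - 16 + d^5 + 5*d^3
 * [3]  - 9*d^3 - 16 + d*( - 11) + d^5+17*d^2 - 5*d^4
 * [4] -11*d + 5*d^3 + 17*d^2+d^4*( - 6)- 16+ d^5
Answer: 2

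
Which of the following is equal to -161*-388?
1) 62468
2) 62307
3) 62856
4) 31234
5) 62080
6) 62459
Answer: 1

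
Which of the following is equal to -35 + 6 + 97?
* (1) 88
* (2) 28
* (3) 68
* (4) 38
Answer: 3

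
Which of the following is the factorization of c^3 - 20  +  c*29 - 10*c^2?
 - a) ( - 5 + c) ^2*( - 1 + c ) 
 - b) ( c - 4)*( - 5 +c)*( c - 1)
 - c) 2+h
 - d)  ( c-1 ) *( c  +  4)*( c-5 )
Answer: b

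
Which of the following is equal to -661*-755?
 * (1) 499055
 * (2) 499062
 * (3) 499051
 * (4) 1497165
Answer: 1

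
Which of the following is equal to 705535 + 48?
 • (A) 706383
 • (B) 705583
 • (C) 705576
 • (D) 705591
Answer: B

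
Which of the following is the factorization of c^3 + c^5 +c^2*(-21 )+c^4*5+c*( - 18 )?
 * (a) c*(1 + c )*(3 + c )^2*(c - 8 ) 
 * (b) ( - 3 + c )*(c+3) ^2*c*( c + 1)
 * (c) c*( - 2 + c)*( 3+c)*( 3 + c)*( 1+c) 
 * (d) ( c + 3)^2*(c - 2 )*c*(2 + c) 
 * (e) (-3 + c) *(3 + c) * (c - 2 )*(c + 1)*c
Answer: c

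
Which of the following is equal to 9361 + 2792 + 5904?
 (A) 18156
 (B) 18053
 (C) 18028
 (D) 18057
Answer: D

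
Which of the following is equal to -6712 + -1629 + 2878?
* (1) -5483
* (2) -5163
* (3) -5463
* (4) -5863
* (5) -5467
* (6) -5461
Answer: 3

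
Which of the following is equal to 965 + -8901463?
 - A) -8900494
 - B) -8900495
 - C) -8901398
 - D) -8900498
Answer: D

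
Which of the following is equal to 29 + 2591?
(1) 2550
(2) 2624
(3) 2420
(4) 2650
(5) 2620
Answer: 5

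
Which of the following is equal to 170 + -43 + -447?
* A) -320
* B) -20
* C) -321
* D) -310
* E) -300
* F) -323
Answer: A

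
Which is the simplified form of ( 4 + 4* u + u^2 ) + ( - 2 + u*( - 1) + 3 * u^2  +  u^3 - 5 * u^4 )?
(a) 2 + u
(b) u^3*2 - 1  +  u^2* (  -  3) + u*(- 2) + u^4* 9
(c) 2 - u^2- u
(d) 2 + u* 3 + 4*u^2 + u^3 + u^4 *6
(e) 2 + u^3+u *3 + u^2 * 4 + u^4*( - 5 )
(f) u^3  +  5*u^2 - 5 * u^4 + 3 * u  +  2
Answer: e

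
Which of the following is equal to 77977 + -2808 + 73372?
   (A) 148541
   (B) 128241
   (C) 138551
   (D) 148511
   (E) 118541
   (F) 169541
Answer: A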